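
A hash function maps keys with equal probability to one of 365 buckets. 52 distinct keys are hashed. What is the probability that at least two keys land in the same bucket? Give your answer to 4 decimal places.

It's easier to compute the probability that all 52 are distinct.
P(all distinct) = 365/365 · 364/365 · ··· · 314/365 ≈ 0.0220.
So the probability of at least one match is 1 − 0.0220 = 0.9780.

0.9780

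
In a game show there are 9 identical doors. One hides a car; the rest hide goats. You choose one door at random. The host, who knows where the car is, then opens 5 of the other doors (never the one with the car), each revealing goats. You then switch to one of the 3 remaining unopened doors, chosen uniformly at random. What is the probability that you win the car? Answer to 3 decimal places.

0.296

Your original door holds the car with probability 1/9, so the other 8 collectively hold it with probability 8/9.
The host can always find 5 empty doors to open, so the reveals don't change that 8/9; it is now spread over the 3 remaining unopened doors.
P(win by switching) = (8/9) · (1/3) = 8/27 ≈ 0.296.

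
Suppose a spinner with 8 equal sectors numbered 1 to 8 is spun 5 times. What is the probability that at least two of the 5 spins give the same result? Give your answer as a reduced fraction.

P(all 5 different) = 8/8 · 7/8 · ··· · 4/8 = 105/512.
P(at least two equal) = 1 − 105/512 = 407/512.

407/512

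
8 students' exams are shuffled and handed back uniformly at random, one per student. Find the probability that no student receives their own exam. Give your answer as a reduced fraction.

This is the derangement probability: permutations of 8 with no fixed point.
D(8) = 8! · (1 − 1/1! + 1/2! − ··· + (−1)^8/8!) = 14833.
P = 14833/40320 = 2119/5760.

2119/5760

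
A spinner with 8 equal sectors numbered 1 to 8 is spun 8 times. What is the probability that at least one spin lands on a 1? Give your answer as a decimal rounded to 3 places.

0.656

P(no spin lands on a 1) = (7/8)^8 ≈ 0.344.
P(at least one) = 1 − 0.344 = 0.656.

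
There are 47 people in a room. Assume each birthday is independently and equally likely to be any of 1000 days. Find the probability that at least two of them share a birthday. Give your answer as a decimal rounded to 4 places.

0.6665

It's easier to compute the probability that all 47 are distinct.
P(all distinct) = 1000/1000 · 999/1000 · ··· · 954/1000 ≈ 0.3335.
So the probability of at least one match is 1 − 0.3335 = 0.6665.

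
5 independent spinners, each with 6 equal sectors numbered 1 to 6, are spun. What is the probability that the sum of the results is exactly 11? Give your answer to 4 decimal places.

There are 6^5 = 7776 equally likely outcomes.
The number of ordered 5-tuples from {1,…,6} summing to 11 is 205.
P(sum = 11) = 205/7776 ≈ 0.0264.

0.0264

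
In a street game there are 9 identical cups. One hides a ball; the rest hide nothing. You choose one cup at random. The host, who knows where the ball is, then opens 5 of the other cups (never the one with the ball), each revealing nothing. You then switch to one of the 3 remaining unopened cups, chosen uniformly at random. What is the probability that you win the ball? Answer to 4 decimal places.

0.2963

Your original cup holds the ball with probability 1/9, so the other 8 collectively hold it with probability 8/9.
The host can always find 5 empty cups to open, so the reveals don't change that 8/9; it is now spread over the 3 remaining unopened cups.
P(win by switching) = (8/9) · (1/3) = 8/27 ≈ 0.2963.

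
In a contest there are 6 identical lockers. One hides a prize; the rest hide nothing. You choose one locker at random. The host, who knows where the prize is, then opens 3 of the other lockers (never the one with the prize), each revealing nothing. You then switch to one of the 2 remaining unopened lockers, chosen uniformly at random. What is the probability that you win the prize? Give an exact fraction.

5/12

Your original locker holds the prize with probability 1/6, so the other 5 collectively hold it with probability 5/6.
The host can always find 3 empty lockers to open, so the reveals don't change that 5/6; it is now spread over the 2 remaining unopened lockers.
P(win by switching) = (5/6) · (1/2) = 5/12.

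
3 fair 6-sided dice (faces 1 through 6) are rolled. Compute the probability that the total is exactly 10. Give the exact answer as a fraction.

1/8

There are 6^3 = 216 equally likely outcomes.
The number of ordered 3-tuples from {1,…,6} summing to 10 is 27.
P(sum = 10) = 27/216 = 1/8.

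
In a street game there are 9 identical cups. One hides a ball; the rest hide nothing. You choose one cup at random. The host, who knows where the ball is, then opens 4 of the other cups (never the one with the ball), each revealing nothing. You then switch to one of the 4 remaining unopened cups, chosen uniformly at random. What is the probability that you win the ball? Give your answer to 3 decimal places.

0.222

Your original cup holds the ball with probability 1/9, so the other 8 collectively hold it with probability 8/9.
The host can always find 4 empty cups to open, so the reveals don't change that 8/9; it is now spread over the 4 remaining unopened cups.
P(win by switching) = (8/9) · (1/4) = 2/9 ≈ 0.222.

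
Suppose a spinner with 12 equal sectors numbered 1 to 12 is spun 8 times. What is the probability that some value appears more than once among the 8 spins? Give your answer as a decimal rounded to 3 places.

0.954

P(all 8 different) = 12/12 · 11/12 · ··· · 5/12 ≈ 0.046.
P(at least two equal) = 1 − 0.046 = 0.954.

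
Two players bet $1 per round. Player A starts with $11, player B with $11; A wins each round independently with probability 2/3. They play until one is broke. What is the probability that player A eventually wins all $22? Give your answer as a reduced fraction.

Let r = q/p = (1/3)/(2/3) = 1/2. The recurrence P(i) = p·P(i+1) + q·P(i−1) with P(0)=0, P(22)=1 gives P(i) = (1 − r^i)/(1 − r^22).
P(11) = (1 − (1/2)^11) / (1 − (1/2)^22) = 2048/2049.

2048/2049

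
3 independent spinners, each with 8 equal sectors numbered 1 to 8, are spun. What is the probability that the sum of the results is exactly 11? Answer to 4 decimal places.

0.0820

There are 8^3 = 512 equally likely outcomes.
The number of ordered 3-tuples from {1,…,8} summing to 11 is 42.
P(sum = 11) = 42/512 = 21/256 ≈ 0.0820.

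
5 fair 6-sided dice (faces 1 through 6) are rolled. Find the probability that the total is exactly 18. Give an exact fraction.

65/648

There are 6^5 = 7776 equally likely outcomes.
The number of ordered 5-tuples from {1,…,6} summing to 18 is 780.
P(sum = 18) = 780/7776 = 65/648.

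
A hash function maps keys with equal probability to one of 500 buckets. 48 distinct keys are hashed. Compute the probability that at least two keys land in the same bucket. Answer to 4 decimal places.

0.9028

It's easier to compute the probability that all 48 are distinct.
P(all distinct) = 500/500 · 499/500 · ··· · 453/500 ≈ 0.0972.
So the probability of at least one match is 1 − 0.0972 = 0.9028.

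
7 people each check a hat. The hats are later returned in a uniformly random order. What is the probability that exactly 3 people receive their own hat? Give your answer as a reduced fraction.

Choose which 3 of the 7 are fixed: C(7,3) = 35 ways.
The remaining 4 must have no fixed point: D(4) = 9.
P = 35·9/5040 = 1/16.

1/16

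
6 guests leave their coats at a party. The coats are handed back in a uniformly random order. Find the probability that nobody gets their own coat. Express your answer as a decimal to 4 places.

0.3681

This is the derangement probability: permutations of 6 with no fixed point.
D(6) = 6! · (1 − 1/1! + 1/2! − ··· + (−1)^6/6!) = 265.
P = 265/720 = 53/144 ≈ 0.3681.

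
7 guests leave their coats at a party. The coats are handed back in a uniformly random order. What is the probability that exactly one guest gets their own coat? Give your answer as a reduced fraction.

53/144

Choose which one is fixed: C(7,1) = 7 ways.
The remaining 6 must have no fixed point: D(6) = 265.
P = 7·265/5040 = 53/144.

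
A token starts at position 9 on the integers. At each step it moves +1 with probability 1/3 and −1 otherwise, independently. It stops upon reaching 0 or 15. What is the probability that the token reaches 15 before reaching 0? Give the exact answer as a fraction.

Let r = q/p = (2/3)/(1/3) = 2. The recurrence P(i) = p·P(i+1) + q·P(i−1) with P(0)=0, P(15)=1 gives P(i) = (1 − r^i)/(1 − r^15).
P(9) = (1 − (2)^9) / (1 − (2)^15) = 73/4681.

73/4681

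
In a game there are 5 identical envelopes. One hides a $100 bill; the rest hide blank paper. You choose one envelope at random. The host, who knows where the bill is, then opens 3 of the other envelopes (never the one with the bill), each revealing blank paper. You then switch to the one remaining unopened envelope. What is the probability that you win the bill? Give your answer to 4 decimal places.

Your original envelope holds the bill with probability 1/5, so the other 4 collectively hold it with probability 4/5.
The host can always find 3 empty envelopes to open, so the reveals don't change that 4/5; it is now spread over the 1 remaining unopened envelope.
P(win by switching) = (4/5) · (1/1) = 4/5 ≈ 0.8000.

0.8000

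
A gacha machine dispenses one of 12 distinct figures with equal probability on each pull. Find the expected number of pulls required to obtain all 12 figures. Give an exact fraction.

After i distinct types are collected, each trial gives a new one with probability (12−i)/12, so the expected wait for the next new type is 12/(12−i).
E = 12/12 + 12/11 + 12/10 + 12/9 + 12/8 + 12/7 + 12/6 + 12/5 + 12/4 + 12/3 + 12/2 + 12/1 = 86021/2310.

86021/2310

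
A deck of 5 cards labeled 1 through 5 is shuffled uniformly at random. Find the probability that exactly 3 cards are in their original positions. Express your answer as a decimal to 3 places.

0.083

Choose which 3 of the 5 are fixed: C(5,3) = 10 ways.
The remaining 2 must have no fixed point: D(2) = 1.
P = 10·1/120 = 1/12 ≈ 0.083.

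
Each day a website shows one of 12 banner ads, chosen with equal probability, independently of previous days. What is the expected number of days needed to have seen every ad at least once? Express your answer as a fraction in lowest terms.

86021/2310

After i distinct types are collected, each trial gives a new one with probability (12−i)/12, so the expected wait for the next new type is 12/(12−i).
E = 12/12 + 12/11 + 12/10 + 12/9 + 12/8 + 12/7 + 12/6 + 12/5 + 12/4 + 12/3 + 12/2 + 12/1 = 86021/2310.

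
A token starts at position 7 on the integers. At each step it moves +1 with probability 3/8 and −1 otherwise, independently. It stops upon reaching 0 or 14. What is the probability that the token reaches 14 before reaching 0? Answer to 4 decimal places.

Let r = q/p = (5/8)/(3/8) = 5/3. The recurrence P(i) = p·P(i+1) + q·P(i−1) with P(0)=0, P(14)=1 gives P(i) = (1 − r^i)/(1 − r^14).
P(7) = (1 − (5/3)^7) / (1 − (5/3)^14) = 2187/80312 ≈ 0.0272.

0.0272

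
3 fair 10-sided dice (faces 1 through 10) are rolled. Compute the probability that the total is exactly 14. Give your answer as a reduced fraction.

69/1000

There are 10^3 = 1000 equally likely outcomes.
The number of ordered 3-tuples from {1,…,10} summing to 14 is 69.
P(sum = 14) = 69/1000.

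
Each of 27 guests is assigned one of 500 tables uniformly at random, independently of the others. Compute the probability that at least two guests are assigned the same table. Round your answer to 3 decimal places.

It's easier to compute the probability that all 27 are distinct.
P(all distinct) = 500/500 · 499/500 · ··· · 474/500 ≈ 0.489.
So the probability of at least one match is 1 − 0.489 = 0.511.

0.511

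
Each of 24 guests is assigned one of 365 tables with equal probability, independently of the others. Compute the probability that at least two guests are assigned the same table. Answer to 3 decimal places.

0.538

It's easier to compute the probability that all 24 are distinct.
P(all distinct) = 365/365 · 364/365 · ··· · 342/365 ≈ 0.462.
So the probability of at least one match is 1 − 0.462 = 0.538.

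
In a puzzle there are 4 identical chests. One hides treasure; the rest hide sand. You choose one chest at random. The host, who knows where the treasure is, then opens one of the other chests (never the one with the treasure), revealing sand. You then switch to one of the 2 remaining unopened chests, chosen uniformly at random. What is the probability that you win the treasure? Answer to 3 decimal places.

0.375

Your original chest holds the treasure with probability 1/4, so the other 3 collectively hold it with probability 3/4.
The host can always find an empty chest to open, so this doesn't change that 3/4; it is now spread over the 2 remaining unopened chests.
P(win by switching) = (3/4) · (1/2) = 3/8 ≈ 0.375.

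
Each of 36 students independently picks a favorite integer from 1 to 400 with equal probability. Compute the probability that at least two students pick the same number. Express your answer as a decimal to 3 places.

0.803

It's easier to compute the probability that all 36 are distinct.
P(all distinct) = 400/400 · 399/400 · ··· · 365/400 ≈ 0.197.
So the probability of at least one match is 1 − 0.197 = 0.803.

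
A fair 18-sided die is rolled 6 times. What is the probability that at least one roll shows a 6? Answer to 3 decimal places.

0.290

P(no roll shows a 6) = (17/18)^6 ≈ 0.710.
P(at least one) = 1 − 0.710 = 0.290.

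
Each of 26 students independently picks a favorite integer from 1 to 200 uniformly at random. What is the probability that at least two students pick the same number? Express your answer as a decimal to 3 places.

It's easier to compute the probability that all 26 are distinct.
P(all distinct) = 200/200 · 199/200 · ··· · 175/200 ≈ 0.183.
So the probability of at least one match is 1 − 0.183 = 0.817.

0.817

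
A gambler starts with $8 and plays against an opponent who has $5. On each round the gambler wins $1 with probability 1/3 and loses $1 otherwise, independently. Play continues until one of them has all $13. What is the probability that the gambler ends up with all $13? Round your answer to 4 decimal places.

Let r = q/p = (2/3)/(1/3) = 2. The recurrence P(i) = p·P(i+1) + q·P(i−1) with P(0)=0, P(13)=1 gives P(i) = (1 − r^i)/(1 − r^13).
P(8) = (1 − (2)^8) / (1 − (2)^13) = 255/8191 ≈ 0.0311.

0.0311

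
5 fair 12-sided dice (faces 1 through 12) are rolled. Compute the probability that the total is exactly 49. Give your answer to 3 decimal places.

There are 12^5 = 248832 equally likely outcomes.
The number of ordered 5-tuples from {1,…,12} summing to 49 is 1365.
P(sum = 49) = 1365/248832 = 455/82944 ≈ 0.005.

0.005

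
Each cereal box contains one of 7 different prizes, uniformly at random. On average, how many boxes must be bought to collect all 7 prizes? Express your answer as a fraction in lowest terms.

After i distinct types are collected, each trial gives a new one with probability (7−i)/7, so the expected wait for the next new type is 7/(7−i).
E = 7/7 + 7/6 + 7/5 + 7/4 + 7/3 + 7/2 + 7/1 = 363/20.

363/20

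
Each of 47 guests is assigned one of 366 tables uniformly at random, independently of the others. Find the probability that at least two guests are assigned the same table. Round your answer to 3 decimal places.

It's easier to compute the probability that all 47 are distinct.
P(all distinct) = 366/366 · 365/366 · ··· · 320/366 ≈ 0.046.
So the probability of at least one match is 1 − 0.046 = 0.954.

0.954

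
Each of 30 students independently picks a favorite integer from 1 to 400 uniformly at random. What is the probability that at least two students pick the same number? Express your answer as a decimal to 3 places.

It's easier to compute the probability that all 30 are distinct.
P(all distinct) = 400/400 · 399/400 · ··· · 371/400 ≈ 0.328.
So the probability of at least one match is 1 − 0.328 = 0.672.

0.672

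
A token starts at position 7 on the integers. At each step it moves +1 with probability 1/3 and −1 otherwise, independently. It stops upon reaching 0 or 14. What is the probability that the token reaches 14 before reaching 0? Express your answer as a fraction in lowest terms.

Let r = q/p = (2/3)/(1/3) = 2. The recurrence P(i) = p·P(i+1) + q·P(i−1) with P(0)=0, P(14)=1 gives P(i) = (1 − r^i)/(1 − r^14).
P(7) = (1 − (2)^7) / (1 − (2)^14) = 1/129.

1/129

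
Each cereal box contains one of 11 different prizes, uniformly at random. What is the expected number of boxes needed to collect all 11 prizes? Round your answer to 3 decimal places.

After i distinct types are collected, each trial gives a new one with probability (11−i)/11, so the expected wait for the next new type is 11/(11−i).
E = 11/11 + 11/10 + 11/9 + 11/8 + 11/7 + 11/6 + 11/5 + 11/4 + 11/3 + 11/2 + 11/1 = 83711/2520 ≈ 33.219.

33.219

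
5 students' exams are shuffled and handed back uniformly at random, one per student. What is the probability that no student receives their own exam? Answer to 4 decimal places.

This is the derangement probability: permutations of 5 with no fixed point.
D(5) = 5! · (1 − 1/1! + 1/2! − ··· + (−1)^5/5!) = 44.
P = 44/120 = 11/30 ≈ 0.3667.

0.3667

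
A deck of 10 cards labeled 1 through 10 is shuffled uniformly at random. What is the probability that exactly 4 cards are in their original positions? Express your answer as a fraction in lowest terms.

Choose which 4 of the 10 are fixed: C(10,4) = 210 ways.
The remaining 6 must have no fixed point: D(6) = 265.
P = 210·265/3628800 = 53/3456.

53/3456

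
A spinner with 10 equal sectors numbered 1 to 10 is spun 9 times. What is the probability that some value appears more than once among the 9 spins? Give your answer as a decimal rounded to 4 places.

P(all 9 different) = 10/10 · 9/10 · ··· · 2/10 ≈ 0.0036.
P(at least two equal) = 1 − 0.0036 = 0.9964.

0.9964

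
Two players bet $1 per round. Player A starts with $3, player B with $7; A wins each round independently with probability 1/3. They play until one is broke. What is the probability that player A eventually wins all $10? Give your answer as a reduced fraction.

Let r = q/p = (2/3)/(1/3) = 2. The recurrence P(i) = p·P(i+1) + q·P(i−1) with P(0)=0, P(10)=1 gives P(i) = (1 − r^i)/(1 − r^10).
P(3) = (1 − (2)^3) / (1 − (2)^10) = 7/1023.

7/1023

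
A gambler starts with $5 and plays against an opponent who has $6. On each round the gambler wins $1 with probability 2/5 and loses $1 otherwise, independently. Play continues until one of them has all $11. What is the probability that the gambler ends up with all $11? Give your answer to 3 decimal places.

Let r = q/p = (3/5)/(2/5) = 3/2. The recurrence P(i) = p·P(i+1) + q·P(i−1) with P(0)=0, P(11)=1 gives P(i) = (1 − r^i)/(1 − r^11).
P(5) = (1 − (3/2)^5) / (1 − (3/2)^11) = 13504/175099 ≈ 0.077.

0.077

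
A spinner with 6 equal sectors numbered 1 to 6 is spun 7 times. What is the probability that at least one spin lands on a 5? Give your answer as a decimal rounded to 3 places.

P(no spin lands on a 5) = (5/6)^7 ≈ 0.279.
P(at least one) = 1 − 0.279 = 0.721.

0.721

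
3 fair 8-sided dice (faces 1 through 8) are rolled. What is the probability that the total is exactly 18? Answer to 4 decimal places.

There are 8^3 = 512 equally likely outcomes.
The number of ordered 3-tuples from {1,…,8} summing to 18 is 28.
P(sum = 18) = 28/512 = 7/128 ≈ 0.0547.

0.0547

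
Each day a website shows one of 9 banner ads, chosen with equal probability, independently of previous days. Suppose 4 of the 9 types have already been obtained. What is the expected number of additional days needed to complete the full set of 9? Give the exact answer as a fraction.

411/20

Starting from 4 distinct types, each trial gives a new one with probability (9−i)/9 when i types are held, so the wait for the next new type is 9/(9−i).
E = 9/5 + 9/4 + 9/3 + 9/2 + 9/1 = 411/20.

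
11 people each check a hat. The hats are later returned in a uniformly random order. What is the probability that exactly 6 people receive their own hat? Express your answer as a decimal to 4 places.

0.0005

Choose which 6 of the 11 are fixed: C(11,6) = 462 ways.
The remaining 5 must have no fixed point: D(5) = 44.
P = 462·44/39916800 = 11/21600 ≈ 0.0005.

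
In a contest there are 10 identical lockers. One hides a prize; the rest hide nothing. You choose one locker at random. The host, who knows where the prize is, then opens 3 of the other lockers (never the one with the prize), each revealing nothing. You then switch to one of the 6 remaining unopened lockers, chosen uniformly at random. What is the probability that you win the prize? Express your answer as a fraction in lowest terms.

Your original locker holds the prize with probability 1/10, so the other 9 collectively hold it with probability 9/10.
The host can always find 3 empty lockers to open, so the reveals don't change that 9/10; it is now spread over the 6 remaining unopened lockers.
P(win by switching) = (9/10) · (1/6) = 3/20.

3/20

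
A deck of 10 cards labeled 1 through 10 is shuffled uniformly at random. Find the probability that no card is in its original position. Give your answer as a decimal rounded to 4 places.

This is the derangement probability: permutations of 10 with no fixed point.
D(10) = 10! · (1 − 1/1! + 1/2! − ··· + (−1)^10/10!) = 1334961.
P = 1334961/3628800 = 16481/44800 ≈ 0.3679.

0.3679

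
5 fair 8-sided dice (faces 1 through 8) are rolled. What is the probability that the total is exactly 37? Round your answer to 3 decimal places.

There are 8^5 = 32768 equally likely outcomes.
The number of ordered 5-tuples from {1,…,8} summing to 37 is 35.
P(sum = 37) = 35/32768 ≈ 0.001.

0.001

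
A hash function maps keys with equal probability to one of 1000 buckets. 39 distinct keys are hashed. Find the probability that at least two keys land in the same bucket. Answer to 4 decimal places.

It's easier to compute the probability that all 39 are distinct.
P(all distinct) = 1000/1000 · 999/1000 · ··· · 962/1000 ≈ 0.4720.
So the probability of at least one match is 1 − 0.4720 = 0.5280.

0.5280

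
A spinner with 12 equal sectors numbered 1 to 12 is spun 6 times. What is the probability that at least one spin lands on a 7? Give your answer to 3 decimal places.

P(no spin lands on a 7) = (11/12)^6 ≈ 0.593.
P(at least one) = 1 − 0.593 = 0.407.

0.407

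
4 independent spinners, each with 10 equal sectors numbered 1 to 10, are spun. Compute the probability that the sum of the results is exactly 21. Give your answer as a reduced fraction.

33/500

There are 10^4 = 10000 equally likely outcomes.
The number of ordered 4-tuples from {1,…,10} summing to 21 is 660.
P(sum = 21) = 660/10000 = 33/500.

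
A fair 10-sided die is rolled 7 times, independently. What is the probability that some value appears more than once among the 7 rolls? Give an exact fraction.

P(all 7 different) = 10/10 · 9/10 · ··· · 4/10 = 189/3125.
P(at least two equal) = 1 − 189/3125 = 2936/3125.

2936/3125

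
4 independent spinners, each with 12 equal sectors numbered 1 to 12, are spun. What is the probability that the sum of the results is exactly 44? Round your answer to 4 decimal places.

There are 12^4 = 20736 equally likely outcomes.
The number of ordered 4-tuples from {1,…,12} summing to 44 is 35.
P(sum = 44) = 35/20736 ≈ 0.0017.

0.0017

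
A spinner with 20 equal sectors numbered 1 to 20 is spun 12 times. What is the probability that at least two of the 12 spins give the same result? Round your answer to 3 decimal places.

P(all 12 different) = 20/20 · 19/20 · ··· · 9/20 ≈ 0.015.
P(at least two equal) = 1 − 0.015 = 0.985.

0.985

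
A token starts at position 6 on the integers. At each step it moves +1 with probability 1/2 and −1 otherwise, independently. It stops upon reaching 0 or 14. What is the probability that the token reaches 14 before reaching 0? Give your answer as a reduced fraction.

With a fair step, P(i) = ½P(i−1) + ½P(i+1) with P(0)=0, P(14)=1 has the linear solution P(i) = i/14.
P(6) = 6/14 = 3/7.

3/7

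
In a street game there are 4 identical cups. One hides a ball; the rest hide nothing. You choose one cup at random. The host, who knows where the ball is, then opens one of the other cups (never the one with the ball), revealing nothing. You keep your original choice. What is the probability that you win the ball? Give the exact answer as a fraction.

1/4

The host can always open an empty cup regardless of your choice, so this gives no information about your original cup.
P(win by staying) = 1/4.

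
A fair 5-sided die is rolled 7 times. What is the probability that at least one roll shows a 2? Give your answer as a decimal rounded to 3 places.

0.790

P(no roll shows a 2) = (4/5)^7 ≈ 0.210.
P(at least one) = 1 − 0.210 = 0.790.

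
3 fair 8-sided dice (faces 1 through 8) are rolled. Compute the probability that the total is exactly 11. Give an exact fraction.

There are 8^3 = 512 equally likely outcomes.
The number of ordered 3-tuples from {1,…,8} summing to 11 is 42.
P(sum = 11) = 42/512 = 21/256.

21/256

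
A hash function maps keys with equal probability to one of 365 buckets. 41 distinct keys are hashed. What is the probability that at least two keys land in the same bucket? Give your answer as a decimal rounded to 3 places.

0.903

It's easier to compute the probability that all 41 are distinct.
P(all distinct) = 365/365 · 364/365 · ··· · 325/365 ≈ 0.097.
So the probability of at least one match is 1 − 0.097 = 0.903.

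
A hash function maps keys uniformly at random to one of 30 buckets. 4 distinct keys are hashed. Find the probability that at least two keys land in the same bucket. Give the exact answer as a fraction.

It's easier to compute the probability that all 4 are distinct.
P(all distinct) = 30/30 · 29/30 · ··· · 27/30 = 203/250.
So the probability of at least one match is 1 − 203/250 = 47/250.

47/250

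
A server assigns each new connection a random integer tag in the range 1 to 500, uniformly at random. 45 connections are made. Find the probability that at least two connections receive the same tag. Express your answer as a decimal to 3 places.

0.870

It's easier to compute the probability that all 45 are distinct.
P(all distinct) = 500/500 · 499/500 · ··· · 456/500 ≈ 0.130.
So the probability of at least one match is 1 − 0.130 = 0.870.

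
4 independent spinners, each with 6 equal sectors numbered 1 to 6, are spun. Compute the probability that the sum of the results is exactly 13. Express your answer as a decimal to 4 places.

0.1080

There are 6^4 = 1296 equally likely outcomes.
The number of ordered 4-tuples from {1,…,6} summing to 13 is 140.
P(sum = 13) = 140/1296 = 35/324 ≈ 0.1080.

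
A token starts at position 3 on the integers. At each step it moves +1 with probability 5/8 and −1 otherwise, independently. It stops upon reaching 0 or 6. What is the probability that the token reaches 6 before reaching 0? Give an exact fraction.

125/152

Let r = q/p = (3/8)/(5/8) = 3/5. The recurrence P(i) = p·P(i+1) + q·P(i−1) with P(0)=0, P(6)=1 gives P(i) = (1 − r^i)/(1 − r^6).
P(3) = (1 − (3/5)^3) / (1 − (3/5)^6) = 125/152.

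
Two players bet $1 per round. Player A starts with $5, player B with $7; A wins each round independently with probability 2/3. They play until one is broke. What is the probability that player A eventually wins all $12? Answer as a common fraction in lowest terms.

Let r = q/p = (1/3)/(2/3) = 1/2. The recurrence P(i) = p·P(i+1) + q·P(i−1) with P(0)=0, P(12)=1 gives P(i) = (1 − r^i)/(1 − r^12).
P(5) = (1 − (1/2)^5) / (1 − (1/2)^12) = 3968/4095.

3968/4095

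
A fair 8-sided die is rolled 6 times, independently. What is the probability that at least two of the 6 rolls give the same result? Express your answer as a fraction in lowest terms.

3781/4096

P(all 6 different) = 8/8 · 7/8 · ··· · 3/8 = 315/4096.
P(at least two equal) = 1 − 315/4096 = 3781/4096.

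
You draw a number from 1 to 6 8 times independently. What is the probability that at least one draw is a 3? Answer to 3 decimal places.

P(no draw is a 3) = (5/6)^8 ≈ 0.233.
P(at least one) = 1 − 0.233 = 0.767.

0.767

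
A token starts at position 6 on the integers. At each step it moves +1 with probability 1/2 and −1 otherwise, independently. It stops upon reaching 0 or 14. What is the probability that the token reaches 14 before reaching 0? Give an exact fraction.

With a fair step, P(i) = ½P(i−1) + ½P(i+1) with P(0)=0, P(14)=1 has the linear solution P(i) = i/14.
P(6) = 6/14 = 3/7.

3/7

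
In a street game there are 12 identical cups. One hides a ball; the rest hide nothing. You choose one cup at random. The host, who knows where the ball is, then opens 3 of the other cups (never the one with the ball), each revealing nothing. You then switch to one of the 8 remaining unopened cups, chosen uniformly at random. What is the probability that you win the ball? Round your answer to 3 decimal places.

Your original cup holds the ball with probability 1/12, so the other 11 collectively hold it with probability 11/12.
The host can always find 3 empty cups to open, so the reveals don't change that 11/12; it is now spread over the 8 remaining unopened cups.
P(win by switching) = (11/12) · (1/8) = 11/96 ≈ 0.115.

0.115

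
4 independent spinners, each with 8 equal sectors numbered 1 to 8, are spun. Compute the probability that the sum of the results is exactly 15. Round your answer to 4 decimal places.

0.0693

There are 8^4 = 4096 equally likely outcomes.
The number of ordered 4-tuples from {1,…,8} summing to 15 is 284.
P(sum = 15) = 284/4096 = 71/1024 ≈ 0.0693.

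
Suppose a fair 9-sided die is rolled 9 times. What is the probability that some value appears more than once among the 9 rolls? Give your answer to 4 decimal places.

P(all 9 different) = 9/9 · 8/9 · ··· · 1/9 ≈ 0.0009.
P(at least two equal) = 1 − 0.0009 = 0.9991.

0.9991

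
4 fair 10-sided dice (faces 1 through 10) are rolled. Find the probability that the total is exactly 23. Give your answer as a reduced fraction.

33/500

There are 10^4 = 10000 equally likely outcomes.
The number of ordered 4-tuples from {1,…,10} summing to 23 is 660.
P(sum = 23) = 660/10000 = 33/500.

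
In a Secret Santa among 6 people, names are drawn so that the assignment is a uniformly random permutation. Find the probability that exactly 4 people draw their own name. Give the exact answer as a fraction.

Choose which 4 of the 6 are fixed: C(6,4) = 15 ways.
The remaining 2 must have no fixed point: D(2) = 1.
P = 15·1/720 = 1/48.

1/48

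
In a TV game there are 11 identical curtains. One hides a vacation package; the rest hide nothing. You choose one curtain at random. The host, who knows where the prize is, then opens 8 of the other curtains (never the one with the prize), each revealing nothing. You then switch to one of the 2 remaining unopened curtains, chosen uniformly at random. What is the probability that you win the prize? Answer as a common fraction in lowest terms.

Your original curtain holds the prize with probability 1/11, so the other 10 collectively hold it with probability 10/11.
The host can always find 8 empty curtains to open, so the reveals don't change that 10/11; it is now spread over the 2 remaining unopened curtains.
P(win by switching) = (10/11) · (1/2) = 5/11.

5/11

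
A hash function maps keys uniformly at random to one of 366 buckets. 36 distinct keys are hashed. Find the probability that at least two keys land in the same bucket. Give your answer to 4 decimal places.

It's easier to compute the probability that all 36 are distinct.
P(all distinct) = 366/366 · 365/366 · ··· · 331/366 ≈ 0.1687.
So the probability of at least one match is 1 − 0.1687 = 0.8313.

0.8313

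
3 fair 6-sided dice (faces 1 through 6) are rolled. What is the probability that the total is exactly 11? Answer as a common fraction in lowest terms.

1/8

There are 6^3 = 216 equally likely outcomes.
The number of ordered 3-tuples from {1,…,6} summing to 11 is 27.
P(sum = 11) = 27/216 = 1/8.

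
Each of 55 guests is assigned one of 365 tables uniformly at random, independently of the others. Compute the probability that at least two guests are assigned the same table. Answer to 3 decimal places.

It's easier to compute the probability that all 55 are distinct.
P(all distinct) = 365/365 · 364/365 · ··· · 311/365 ≈ 0.014.
So the probability of at least one match is 1 − 0.014 = 0.986.

0.986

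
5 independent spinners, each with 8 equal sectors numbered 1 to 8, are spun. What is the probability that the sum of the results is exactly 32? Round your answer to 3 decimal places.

0.015

There are 8^5 = 32768 equally likely outcomes.
The number of ordered 5-tuples from {1,…,8} summing to 32 is 490.
P(sum = 32) = 490/32768 = 245/16384 ≈ 0.015.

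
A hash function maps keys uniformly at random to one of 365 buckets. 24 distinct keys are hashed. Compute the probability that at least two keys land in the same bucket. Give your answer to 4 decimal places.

It's easier to compute the probability that all 24 are distinct.
P(all distinct) = 365/365 · 364/365 · ··· · 342/365 ≈ 0.4617.
So the probability of at least one match is 1 − 0.4617 = 0.5383.

0.5383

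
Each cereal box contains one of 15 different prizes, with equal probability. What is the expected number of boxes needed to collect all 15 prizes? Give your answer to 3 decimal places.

After i distinct types are collected, each trial gives a new one with probability (15−i)/15, so the expected wait for the next new type is 15/(15−i).
E = 15/15 + 15/14 + 15/13 + 15/12 + 15/11 + 15/10 + 15/9 + 15/8 + 15/7 + 15/6 + 15/5 + 15/4 + 15/3 + 15/2 + 15/1 = 1195757/24024 ≈ 49.773.

49.773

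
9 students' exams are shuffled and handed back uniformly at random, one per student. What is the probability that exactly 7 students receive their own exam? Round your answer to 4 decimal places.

Choose which 7 of the 9 are fixed: C(9,7) = 36 ways.
The remaining 2 must have no fixed point: D(2) = 1.
P = 36·1/362880 = 1/10080 ≈ 0.0001.

0.0001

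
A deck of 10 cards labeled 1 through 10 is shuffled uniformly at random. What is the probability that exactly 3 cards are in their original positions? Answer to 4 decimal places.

0.0613

Choose which 3 of the 10 are fixed: C(10,3) = 120 ways.
The remaining 7 must have no fixed point: D(7) = 1854.
P = 120·1854/3628800 = 103/1680 ≈ 0.0613.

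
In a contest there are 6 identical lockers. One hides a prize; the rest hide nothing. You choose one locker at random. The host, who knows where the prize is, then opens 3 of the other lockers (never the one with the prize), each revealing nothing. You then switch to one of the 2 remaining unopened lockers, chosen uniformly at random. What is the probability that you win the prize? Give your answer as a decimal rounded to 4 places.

Your original locker holds the prize with probability 1/6, so the other 5 collectively hold it with probability 5/6.
The host can always find 3 empty lockers to open, so the reveals don't change that 5/6; it is now spread over the 2 remaining unopened lockers.
P(win by switching) = (5/6) · (1/2) = 5/12 ≈ 0.4167.

0.4167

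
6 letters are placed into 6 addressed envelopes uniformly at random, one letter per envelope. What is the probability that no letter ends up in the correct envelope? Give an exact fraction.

This is the derangement probability: permutations of 6 with no fixed point.
D(6) = 6! · (1 − 1/1! + 1/2! − ··· + (−1)^6/6!) = 265.
P = 265/720 = 53/144.

53/144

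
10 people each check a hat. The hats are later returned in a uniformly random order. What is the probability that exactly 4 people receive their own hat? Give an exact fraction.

Choose which 4 of the 10 are fixed: C(10,4) = 210 ways.
The remaining 6 must have no fixed point: D(6) = 265.
P = 210·265/3628800 = 53/3456.

53/3456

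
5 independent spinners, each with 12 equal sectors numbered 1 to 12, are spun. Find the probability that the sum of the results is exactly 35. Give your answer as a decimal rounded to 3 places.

0.048

There are 12^5 = 248832 equally likely outcomes.
The number of ordered 5-tuples from {1,…,12} summing to 35 is 11901.
P(sum = 35) = 11901/248832 = 3967/82944 ≈ 0.048.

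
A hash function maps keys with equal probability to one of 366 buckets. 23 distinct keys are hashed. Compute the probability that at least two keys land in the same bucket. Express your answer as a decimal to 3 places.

0.506

It's easier to compute the probability that all 23 are distinct.
P(all distinct) = 366/366 · 365/366 · ··· · 344/366 ≈ 0.494.
So the probability of at least one match is 1 − 0.494 = 0.506.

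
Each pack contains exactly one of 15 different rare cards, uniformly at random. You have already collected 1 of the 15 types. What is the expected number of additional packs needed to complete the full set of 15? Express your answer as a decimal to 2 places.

48.77

Starting from 1 distinct type, each trial gives a new one with probability (15−i)/15 when i types are held, so the wait for the next new type is 15/(15−i).
E = 15/14 + 15/13 + 15/12 + 15/11 + 15/10 + 15/9 + 15/8 + 15/7 + 15/6 + 15/5 + 15/4 + 15/3 + 15/2 + 15/1 = 1171733/24024 ≈ 48.77.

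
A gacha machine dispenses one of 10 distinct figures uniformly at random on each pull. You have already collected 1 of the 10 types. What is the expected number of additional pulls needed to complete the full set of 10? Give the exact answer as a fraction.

Starting from 1 distinct type, each trial gives a new one with probability (10−i)/10 when i types are held, so the wait for the next new type is 10/(10−i).
E = 10/9 + 10/8 + 10/7 + 10/6 + 10/5 + 10/4 + 10/3 + 10/2 + 10/1 = 7129/252.

7129/252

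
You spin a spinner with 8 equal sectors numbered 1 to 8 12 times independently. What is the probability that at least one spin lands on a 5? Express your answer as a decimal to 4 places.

P(no spin lands on a 5) = (7/8)^12 ≈ 0.2014.
P(at least one) = 1 − 0.2014 = 0.7986.

0.7986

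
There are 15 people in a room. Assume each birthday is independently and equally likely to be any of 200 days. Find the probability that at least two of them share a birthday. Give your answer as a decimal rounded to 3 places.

0.416

It's easier to compute the probability that all 15 are distinct.
P(all distinct) = 200/200 · 199/200 · ··· · 186/200 ≈ 0.584.
So the probability of at least one match is 1 − 0.584 = 0.416.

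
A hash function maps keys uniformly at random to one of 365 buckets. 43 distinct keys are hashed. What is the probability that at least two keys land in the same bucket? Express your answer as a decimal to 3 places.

It's easier to compute the probability that all 43 are distinct.
P(all distinct) = 365/365 · 364/365 · ··· · 323/365 ≈ 0.076.
So the probability of at least one match is 1 − 0.076 = 0.924.

0.924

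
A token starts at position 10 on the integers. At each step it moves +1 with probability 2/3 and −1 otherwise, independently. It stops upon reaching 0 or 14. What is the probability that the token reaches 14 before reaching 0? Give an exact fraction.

Let r = q/p = (1/3)/(2/3) = 1/2. The recurrence P(i) = p·P(i+1) + q·P(i−1) with P(0)=0, P(14)=1 gives P(i) = (1 − r^i)/(1 − r^14).
P(10) = (1 − (1/2)^10) / (1 − (1/2)^14) = 5456/5461.

5456/5461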